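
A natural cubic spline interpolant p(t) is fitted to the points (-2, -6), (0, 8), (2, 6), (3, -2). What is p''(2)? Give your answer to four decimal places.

Let M_i = p''(x_i). Step sizes h_i = 2, 2, 1; slopes of the chords Δ_i = (y_(i+1) - y_i)/h_i = 7, -1, -8.
  2·M_0 + 8·M_1 + 2·M_2 = 6(Δ_1 - Δ_0) = -48
  2·M_1 + 6·M_2 + 1·M_3 = 6(Δ_2 - Δ_1) = -42
Natural end conditions: M_0 = M_3 = 0.
Hence M_0 = 0, M_1 = -51/11, M_2 = -60/11, M_3 = 0.

-5.4545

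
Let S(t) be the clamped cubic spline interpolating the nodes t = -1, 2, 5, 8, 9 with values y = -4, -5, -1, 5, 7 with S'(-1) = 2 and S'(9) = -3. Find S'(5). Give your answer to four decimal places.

Put m_i = S'' at the i-th knot. Here h = (3, 3, 3, 1) and Δ = (-1/3, 4/3, 2, 2), so the interior equations h_(i-1)·m_(i-1) + 2(h_(i-1)+h_i)·m_i + h_i·m_(i+1) = 6(Δ_i − Δ_(i-1)) read
  3·m_0 + 12·m_1 + 3·m_2 = 6(Δ_1 - Δ_0) = 10
  3·m_1 + 12·m_2 + 3·m_3 = 6(Δ_2 - Δ_1) = 4
  3·m_2 + 8·m_3 + 1·m_4 = 6(Δ_3 - Δ_2) = 0
Clamped end conditions give two more equations: 2h_0·m_0 + h_0·m_1 = 6(Δ_0 - S'(-1)) = -14 and h_3·m_3 + 2h_3·m_4 = 6(S'(9) - Δ_3) = -30.
Solving: m_0 = -94/29, m_1 = 158/87, m_2 = -20/29, m_3 = 66/29, m_4 = -468/29.
On [5, 8], S'(t) = b_2 + 2c_2·(t - 5) + 3d_2·(t - 5)² with b_2 = Δ_2 - h_2(2m_2 + m_3)/6 = 45/29, c_2 = m_2/2 = -10/29, d_2 = (m_3 - m_2)/(6h_2) = 43/261. So S'(5) = 45/29.

1.5517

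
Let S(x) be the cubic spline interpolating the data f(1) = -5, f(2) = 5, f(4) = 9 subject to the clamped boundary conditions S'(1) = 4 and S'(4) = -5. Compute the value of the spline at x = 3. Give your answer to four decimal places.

Let σ_i = S''(x_i). Step sizes h_i = 1, 2; slopes of the chords Δ_i = (y_(i+1) - y_i)/h_i = 10, 2.
  1·σ_0 + 6·σ_1 + 2·σ_2 = 6(Δ_1 - Δ_0) = -48
Clamped end conditions give two more equations: 2h_0·σ_0 + h_0·σ_1 = 6(Δ_0 - S'(1)) = 36 and h_1·σ_1 + 2h_1·σ_2 = 6(S'(4) - Δ_1) = -42.
Solving: σ_0 = 23, σ_1 = -10, σ_2 = -11/2.
On [2, 4], S(x) = 5 + 21/2·(x - 2) - 5·(x - 2)² + 3/8·(x - 2)³.
With (x - 2) = 1: S(3) = 87/8.

10.8750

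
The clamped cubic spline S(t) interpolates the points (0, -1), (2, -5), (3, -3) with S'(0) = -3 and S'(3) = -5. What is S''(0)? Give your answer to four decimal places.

Let m_i = S''(x_i). Step sizes h_i = 2, 1; slopes of the chords Δ_i = (y_(i+1) - y_i)/h_i = -2, 2.
  2·m_0 + 6·m_1 + 1·m_2 = 6(Δ_1 - Δ_0) = 24
Clamped end conditions give two more equations: 2h_0·m_0 + h_0·m_1 = 6(Δ_0 - S'(0)) = 6 and h_1·m_1 + 2h_1·m_2 = 6(S'(3) - Δ_1) = -42.
Hence m_0 = -19/6, m_1 = 28/3, m_2 = -77/3.

-3.1667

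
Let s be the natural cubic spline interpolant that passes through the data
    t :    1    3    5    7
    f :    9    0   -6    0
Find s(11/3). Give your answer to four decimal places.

-2.8889

Let m_i = s''(x_i). Step sizes h_i = 2, 2, 2; slopes of the chords Δ_i = (y_(i+1) - y_i)/h_i = -9/2, -3, 3.
  2·m_0 + 8·m_1 + 2·m_2 = 6(Δ_1 - Δ_0) = 9
  2·m_1 + 8·m_2 + 2·m_3 = 6(Δ_2 - Δ_1) = 36
Natural end conditions: m_0 = m_3 = 0.
Solving the tridiagonal system: m_0 = 0, m_1 = 0, m_2 = 9/2, m_3 = 0.
On [3, 5], s(t) = 0 - 9/2·(t - 3) + 0·(t - 3)² + 3/8·(t - 3)³.
With (t - 3) = 2/3: s(11/3) = -26/9.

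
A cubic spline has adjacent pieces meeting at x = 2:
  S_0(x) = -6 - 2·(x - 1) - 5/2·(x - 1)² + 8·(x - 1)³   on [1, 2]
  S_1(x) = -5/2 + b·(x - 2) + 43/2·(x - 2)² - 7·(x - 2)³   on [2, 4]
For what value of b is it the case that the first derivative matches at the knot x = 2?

S_0'(x) = -2 - 5·(x - 1) + 24·(x - 1)², so S_0'(2) = 17. On the right, S_1'(2) = b, so b = 17.

17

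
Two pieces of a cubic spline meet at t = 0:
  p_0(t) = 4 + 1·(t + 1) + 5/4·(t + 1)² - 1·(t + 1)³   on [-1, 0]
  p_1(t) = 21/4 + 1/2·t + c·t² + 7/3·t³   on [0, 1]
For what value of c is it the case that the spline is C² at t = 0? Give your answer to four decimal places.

-1.7500

p_0''(t) = 5/2 - 6·(t + 1), so p_0''(0) = -7/2. On the right, p_1''(0) = 2c, so c = -7/4.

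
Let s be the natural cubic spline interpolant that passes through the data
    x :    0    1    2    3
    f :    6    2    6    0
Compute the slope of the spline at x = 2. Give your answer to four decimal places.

Put M_i = s'' at the i-th knot. Here h = (1, 1, 1) and Δ = (-4, 4, -6), so the interior equations h_(i-1)·M_(i-1) + 2(h_(i-1)+h_i)·M_i + h_i·M_(i+1) = 6(Δ_i − Δ_(i-1)) read
  1·M_0 + 4·M_1 + 1·M_2 = 6(Δ_1 - Δ_0) = 48
  1·M_1 + 4·M_2 + 1·M_3 = 6(Δ_2 - Δ_1) = -60
Natural end conditions: M_0 = M_3 = 0.
Solving: M_0 = 0, M_1 = 84/5, M_2 = -96/5, M_3 = 0.
On [2, 3], s'(x) = b_2 + 2c_2·(x - 2) + 3d_2·(x - 2)² with b_2 = Δ_2 - h_2(2M_2 + M_3)/6 = 2/5, c_2 = M_2/2 = -48/5, d_2 = (M_3 - M_2)/(6h_2) = 16/5. So s'(2) = 2/5.

0.4000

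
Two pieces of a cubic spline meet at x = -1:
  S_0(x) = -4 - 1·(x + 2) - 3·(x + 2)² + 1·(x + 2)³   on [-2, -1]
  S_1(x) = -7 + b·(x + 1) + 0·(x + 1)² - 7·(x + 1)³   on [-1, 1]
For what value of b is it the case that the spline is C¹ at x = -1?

-4

S_0'(x) = -1 - 6·(x + 2) + 3·(x + 2)², so S_0'(-1) = -4. On the right, S_1'(-1) = b, so b = -4.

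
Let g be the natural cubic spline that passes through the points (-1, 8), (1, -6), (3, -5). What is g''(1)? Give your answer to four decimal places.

With σ_i denoting the second derivative at x_i, h_i = 2, 2, and Δ_i = (y_(i+1) − y_i)/h_i = -7, 1/2:
  2·σ_0 + 8·σ_1 + 2·σ_2 = 6(Δ_1 - Δ_0) = 45
Natural end conditions: σ_0 = σ_2 = 0.
Forward elimination and back-substitution give σ_0 = 0, σ_1 = 45/8, σ_2 = 0.

5.6250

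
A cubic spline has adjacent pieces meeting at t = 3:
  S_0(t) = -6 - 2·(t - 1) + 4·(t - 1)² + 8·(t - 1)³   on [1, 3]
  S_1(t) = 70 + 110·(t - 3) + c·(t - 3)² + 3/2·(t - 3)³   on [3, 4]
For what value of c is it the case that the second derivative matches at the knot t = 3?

S_0''(t) = 8 + 48·(t - 1), so S_0''(3) = 104. On the right, S_1''(3) = 2c, so c = 52.

52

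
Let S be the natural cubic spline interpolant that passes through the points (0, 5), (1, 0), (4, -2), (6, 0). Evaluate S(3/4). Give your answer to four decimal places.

1.0728

With M_i denoting the second derivative at x_i, h_i = 1, 3, 2, and Δ_i = (y_(i+1) − y_i)/h_i = -5, -2/3, 1:
  1·M_0 + 8·M_1 + 3·M_2 = 6(Δ_1 - Δ_0) = 26
  3·M_1 + 10·M_2 + 2·M_3 = 6(Δ_2 - Δ_1) = 10
Natural end conditions: M_0 = M_3 = 0.
Hence M_0 = 0, M_1 = 230/71, M_2 = 2/71, M_3 = 0.
On [0, 1], S(x) = 5 - 1180/213·x + 0·x² + 115/213·x³.
With x = 3/4: S(3/4) = 4875/4544.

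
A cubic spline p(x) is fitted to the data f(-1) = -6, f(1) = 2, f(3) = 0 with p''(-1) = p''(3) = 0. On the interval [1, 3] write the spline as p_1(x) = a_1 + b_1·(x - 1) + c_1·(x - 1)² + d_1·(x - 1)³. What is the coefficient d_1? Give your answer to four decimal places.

Let σ_i = p''(x_i). Step sizes h_i = 2, 2; slopes of the chords Δ_i = (y_(i+1) - y_i)/h_i = 4, -1.
  2·σ_0 + 8·σ_1 + 2·σ_2 = 6(Δ_1 - Δ_0) = -30
Natural end conditions: σ_0 = σ_2 = 0.
Solving the tridiagonal system: σ_0 = 0, σ_1 = -15/4, σ_2 = 0.
On [1, 3], with p_1(x) = a_1 + b_1·(x - 1) + c_1·(x - 1)² + d_1·(x - 1)³: c_1 = σ_1/2 = -15/8, d_1 = (σ_2 - σ_1)/(6h_1) = 5/16, b_1 = Δ_1 - h_1(2σ_1 + σ_2)/6 = 3/2.

0.3125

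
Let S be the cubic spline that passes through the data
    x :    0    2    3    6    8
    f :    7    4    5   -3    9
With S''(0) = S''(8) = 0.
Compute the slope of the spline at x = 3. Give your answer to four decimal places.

Let σ_i = S''(x_i). Step sizes h_i = 2, 1, 3, 2; slopes of the chords Δ_i = (y_(i+1) - y_i)/h_i = -3/2, 1, -8/3, 6.
  2·σ_0 + 6·σ_1 + 1·σ_2 = 6(Δ_1 - Δ_0) = 15
  1·σ_1 + 8·σ_2 + 3·σ_3 = 6(Δ_2 - Δ_1) = -22
  3·σ_2 + 10·σ_3 + 2·σ_4 = 6(Δ_3 - Δ_2) = 52
Natural end conditions: σ_0 = σ_4 = 0.
Solving: σ_0 = 0, σ_1 = 1441/416, σ_2 = -1203/208, σ_3 = 2885/416, σ_4 = 0.
On [3, 6], S'(x) = b_2 + 2c_2·(x - 3) + 3d_2·(x - 3)² with b_2 = Δ_2 - h_2(2σ_2 + σ_3)/6 = -875/2496, c_2 = σ_2/2 = -1203/416, d_2 = (σ_3 - σ_2)/(6h_2) = 407/576. So S'(3) = -875/2496.

-0.3506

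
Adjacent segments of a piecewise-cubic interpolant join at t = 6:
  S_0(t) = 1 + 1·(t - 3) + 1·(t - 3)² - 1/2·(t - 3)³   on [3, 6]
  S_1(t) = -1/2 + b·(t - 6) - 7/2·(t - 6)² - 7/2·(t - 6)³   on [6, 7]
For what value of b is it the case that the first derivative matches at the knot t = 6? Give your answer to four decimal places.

S_0'(t) = 1 + 2·(t - 3) - 3/2·(t - 3)², so S_0'(6) = -13/2. On the right, S_1'(6) = b, so b = -13/2.

-6.5000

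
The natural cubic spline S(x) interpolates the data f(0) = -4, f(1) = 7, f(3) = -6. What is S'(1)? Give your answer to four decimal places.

5.1667

Let M_i = S''(x_i). Step sizes h_i = 1, 2; slopes of the chords Δ_i = (y_(i+1) - y_i)/h_i = 11, -13/2.
  1·M_0 + 6·M_1 + 2·M_2 = 6(Δ_1 - Δ_0) = -105
Natural end conditions: M_0 = M_2 = 0.
Hence M_0 = 0, M_1 = -35/2, M_2 = 0.
On [1, 3], S'(x) = b_1 + 2c_1·(x - 1) + 3d_1·(x - 1)² with b_1 = Δ_1 - h_1(2M_1 + M_2)/6 = 31/6, c_1 = M_1/2 = -35/4, d_1 = (M_2 - M_1)/(6h_1) = 35/24. So S'(1) = 31/6.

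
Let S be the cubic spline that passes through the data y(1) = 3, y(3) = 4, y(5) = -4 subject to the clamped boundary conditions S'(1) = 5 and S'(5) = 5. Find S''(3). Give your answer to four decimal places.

-6.7500

With M_i denoting the second derivative at x_i, h_i = 2, 2, and Δ_i = (y_(i+1) − y_i)/h_i = 1/2, -4:
  2·M_0 + 8·M_1 + 2·M_2 = 6(Δ_1 - Δ_0) = -27
Clamped end conditions give two more equations: 2h_0·M_0 + h_0·M_1 = 6(Δ_0 - S'(1)) = -27 and h_1·M_1 + 2h_1·M_2 = 6(S'(5) - Δ_1) = 54.
Forward elimination and back-substitution give M_0 = -27/8, M_1 = -27/4, M_2 = 135/8.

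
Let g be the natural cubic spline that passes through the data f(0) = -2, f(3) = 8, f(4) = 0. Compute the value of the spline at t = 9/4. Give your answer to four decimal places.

9.6836

With M_i denoting the second derivative at x_i, h_i = 3, 1, and Δ_i = (y_(i+1) − y_i)/h_i = 10/3, -8:
  3·M_0 + 8·M_1 + 1·M_2 = 6(Δ_1 - Δ_0) = -68
Natural end conditions: M_0 = M_2 = 0.
Hence M_0 = 0, M_1 = -17/2, M_2 = 0.
On [0, 3], g(t) = -2 + 91/12·t + 0·t² - 17/36·t³.
With t = 9/4: g(9/4) = 2479/256.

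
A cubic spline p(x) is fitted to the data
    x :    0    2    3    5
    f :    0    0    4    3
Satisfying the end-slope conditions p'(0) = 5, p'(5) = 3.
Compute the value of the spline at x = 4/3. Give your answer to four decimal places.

Write M_i for p''(x_i). With h_i = 2, 1, 2 and divided differences Δ_i = 0, 4, -1/2, the continuity of p' gives the tridiagonal system
  2·M_0 + 6·M_1 + 1·M_2 = 6(Δ_1 - Δ_0) = 24
  1·M_1 + 6·M_2 + 2·M_3 = 6(Δ_2 - Δ_1) = -27
Clamped end conditions give two more equations: 2h_0·M_0 + h_0·M_1 = 6(Δ_0 - p'(0)) = -30 and h_2·M_2 + 2h_2·M_3 = 6(p'(5) - Δ_2) = 21.
Hence M_0 = -395/32, M_1 = 155/16, M_2 = -151/16, M_3 = 319/32.
On [0, 2], p(x) = 0 + 5·x - 395/64·x² + 235/128·x³.
With x = 4/3: p(4/3) = 5/108.

0.0463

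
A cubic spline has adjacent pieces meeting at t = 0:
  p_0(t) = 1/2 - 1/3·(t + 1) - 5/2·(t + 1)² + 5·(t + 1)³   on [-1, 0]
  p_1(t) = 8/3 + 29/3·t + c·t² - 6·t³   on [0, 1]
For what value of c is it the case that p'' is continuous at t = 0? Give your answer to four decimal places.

12.5000

p_0''(t) = -5 + 30·(t + 1), so p_0''(0) = 25. On the right, p_1''(0) = 2c, so c = 25/2.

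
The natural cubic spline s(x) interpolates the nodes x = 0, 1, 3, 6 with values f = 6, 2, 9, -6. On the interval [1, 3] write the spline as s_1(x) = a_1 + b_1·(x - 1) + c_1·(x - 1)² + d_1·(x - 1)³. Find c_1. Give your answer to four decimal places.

Let M_i = s''(x_i). Step sizes h_i = 1, 2, 3; slopes of the chords Δ_i = (y_(i+1) - y_i)/h_i = -4, 7/2, -5.
  1·M_0 + 6·M_1 + 2·M_2 = 6(Δ_1 - Δ_0) = 45
  2·M_1 + 10·M_2 + 3·M_3 = 6(Δ_2 - Δ_1) = -51
Natural end conditions: M_0 = M_3 = 0.
Solving: M_0 = 0, M_1 = 69/7, M_2 = -99/14, M_3 = 0.
On [1, 3], with s_1(x) = a_1 + b_1·(x - 1) + c_1·(x - 1)² + d_1·(x - 1)³: c_1 = M_1/2 = 69/14, d_1 = (M_2 - M_1)/(6h_1) = -79/56, b_1 = Δ_1 - h_1(2M_1 + M_2)/6 = -5/7.

4.9286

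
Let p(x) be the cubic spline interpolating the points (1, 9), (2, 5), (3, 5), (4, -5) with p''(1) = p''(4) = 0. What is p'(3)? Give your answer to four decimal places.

Put σ_i = p'' at the i-th knot. Here h = (1, 1, 1) and Δ = (-4, 0, -10), so the interior equations h_(i-1)·σ_(i-1) + 2(h_(i-1)+h_i)·σ_i + h_i·σ_(i+1) = 6(Δ_i − Δ_(i-1)) read
  1·σ_0 + 4·σ_1 + 1·σ_2 = 6(Δ_1 - Δ_0) = 24
  1·σ_1 + 4·σ_2 + 1·σ_3 = 6(Δ_2 - Δ_1) = -60
Natural end conditions: σ_0 = σ_3 = 0.
Forward elimination and back-substitution give σ_0 = 0, σ_1 = 52/5, σ_2 = -88/5, σ_3 = 0.
On [3, 4], p'(x) = b_2 + 2c_2·(x - 3) + 3d_2·(x - 3)² with b_2 = Δ_2 - h_2(2σ_2 + σ_3)/6 = -62/15, c_2 = σ_2/2 = -44/5, d_2 = (σ_3 - σ_2)/(6h_2) = 44/15. So p'(3) = -62/15.

-4.1333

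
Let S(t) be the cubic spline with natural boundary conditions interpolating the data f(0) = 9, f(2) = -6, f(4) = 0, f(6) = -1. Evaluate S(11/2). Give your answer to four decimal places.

0.0156

Put m_i = S'' at the i-th knot. Here h = (2, 2, 2) and Δ = (-15/2, 3, -1/2), so the interior equations h_(i-1)·m_(i-1) + 2(h_(i-1)+h_i)·m_i + h_i·m_(i+1) = 6(Δ_i − Δ_(i-1)) read
  2·m_0 + 8·m_1 + 2·m_2 = 6(Δ_1 - Δ_0) = 63
  2·m_1 + 8·m_2 + 2·m_3 = 6(Δ_2 - Δ_1) = -21
Natural end conditions: m_0 = m_3 = 0.
Solving the tridiagonal system: m_0 = 0, m_1 = 91/10, m_2 = -49/10, m_3 = 0.
On [4, 6], S(t) = 0 + 83/30·(t - 4) - 49/20·(t - 4)² + 49/120·(t - 4)³.
With (t - 4) = 3/2: S(11/2) = 1/64.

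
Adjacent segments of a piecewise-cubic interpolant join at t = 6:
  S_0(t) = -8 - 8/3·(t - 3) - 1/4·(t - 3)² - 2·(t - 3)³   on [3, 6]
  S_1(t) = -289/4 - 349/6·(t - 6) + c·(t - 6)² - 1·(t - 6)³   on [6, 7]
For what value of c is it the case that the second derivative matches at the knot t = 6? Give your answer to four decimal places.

-18.2500

S_0''(t) = -1/2 - 12·(t - 3), so S_0''(6) = -73/2. On the right, S_1''(6) = 2c, so c = -73/4.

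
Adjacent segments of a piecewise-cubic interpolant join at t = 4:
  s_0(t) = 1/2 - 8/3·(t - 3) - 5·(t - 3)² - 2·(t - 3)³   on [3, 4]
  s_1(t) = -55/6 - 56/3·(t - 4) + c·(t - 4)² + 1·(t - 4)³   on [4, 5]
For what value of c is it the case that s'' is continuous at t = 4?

-11

s_0''(t) = -10 - 12·(t - 3), so s_0''(4) = -22. On the right, s_1''(4) = 2c, so c = -11.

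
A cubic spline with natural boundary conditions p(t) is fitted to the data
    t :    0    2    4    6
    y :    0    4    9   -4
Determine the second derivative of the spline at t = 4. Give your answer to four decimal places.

-7.3000

Put σ_i = p'' at the i-th knot. Here h = (2, 2, 2) and Δ = (2, 5/2, -13/2), so the interior equations h_(i-1)·σ_(i-1) + 2(h_(i-1)+h_i)·σ_i + h_i·σ_(i+1) = 6(Δ_i − Δ_(i-1)) read
  2·σ_0 + 8·σ_1 + 2·σ_2 = 6(Δ_1 - Δ_0) = 3
  2·σ_1 + 8·σ_2 + 2·σ_3 = 6(Δ_2 - Δ_1) = -54
Natural end conditions: σ_0 = σ_3 = 0.
Solving the tridiagonal system: σ_0 = 0, σ_1 = 11/5, σ_2 = -73/10, σ_3 = 0.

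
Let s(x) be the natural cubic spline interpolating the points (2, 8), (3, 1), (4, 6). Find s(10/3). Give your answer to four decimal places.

1.5556

Let M_i = s''(x_i). Step sizes h_i = 1, 1; slopes of the chords Δ_i = (y_(i+1) - y_i)/h_i = -7, 5.
  1·M_0 + 4·M_1 + 1·M_2 = 6(Δ_1 - Δ_0) = 72
Natural end conditions: M_0 = M_2 = 0.
Solving: M_0 = 0, M_1 = 18, M_2 = 0.
On [3, 4], s(x) = 1 - 1·(x - 3) + 9·(x - 3)² - 3·(x - 3)³.
With (x - 3) = 1/3: s(10/3) = 14/9.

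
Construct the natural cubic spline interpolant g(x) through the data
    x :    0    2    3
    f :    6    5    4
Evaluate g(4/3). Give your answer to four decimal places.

Let M_i = g''(x_i). Step sizes h_i = 2, 1; slopes of the chords Δ_i = (y_(i+1) - y_i)/h_i = -1/2, -1.
  2·M_0 + 6·M_1 + 1·M_2 = 6(Δ_1 - Δ_0) = -3
Natural end conditions: M_0 = M_2 = 0.
Solving the tridiagonal system: M_0 = 0, M_1 = -1/2, M_2 = 0.
On [0, 2], g(x) = 6 - 1/3·x + 0·x² - 1/24·x³.
With x = 4/3: g(4/3) = 442/81.

5.4568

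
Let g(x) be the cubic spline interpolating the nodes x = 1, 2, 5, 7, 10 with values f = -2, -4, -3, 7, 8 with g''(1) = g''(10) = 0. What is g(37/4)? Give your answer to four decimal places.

8.9696

Write M_i for g''(x_i). With h_i = 1, 3, 2, 3 and divided differences Δ_i = -2, 1/3, 5, 1/3, the continuity of g' gives the tridiagonal system
  1·M_0 + 8·M_1 + 3·M_2 = 6(Δ_1 - Δ_0) = 14
  3·M_1 + 10·M_2 + 2·M_3 = 6(Δ_2 - Δ_1) = 28
  2·M_2 + 10·M_3 + 3·M_4 = 6(Δ_3 - Δ_2) = -28
Natural end conditions: M_0 = M_4 = 0.
Solving the tridiagonal system: M_0 = 0, M_1 = 56/113, M_2 = 378/113, M_3 = -392/113, M_4 = 0.
On [7, 10], g(x) = 7 + 1289/339·(x - 7) - 196/113·(x - 7)² + 196/1017·(x - 7)³.
With (x - 7) = 9/4: g(37/4) = 16217/1808.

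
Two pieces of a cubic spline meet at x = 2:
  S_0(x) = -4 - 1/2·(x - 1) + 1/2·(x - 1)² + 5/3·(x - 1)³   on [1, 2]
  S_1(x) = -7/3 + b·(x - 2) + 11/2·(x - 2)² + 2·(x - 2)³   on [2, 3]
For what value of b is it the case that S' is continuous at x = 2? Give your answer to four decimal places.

5.5000

S_0'(x) = -1/2 + 1·(x - 1) + 5·(x - 1)², so S_0'(2) = 11/2. On the right, S_1'(2) = b, so b = 11/2.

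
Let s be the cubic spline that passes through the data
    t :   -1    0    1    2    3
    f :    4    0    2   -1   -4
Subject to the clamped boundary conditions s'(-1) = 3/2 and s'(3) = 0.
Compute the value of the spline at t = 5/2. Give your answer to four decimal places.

Let m_i = s''(x_i). Step sizes h_i = 1, 1, 1, 1; slopes of the chords Δ_i = (y_(i+1) - y_i)/h_i = -4, 2, -3, -3.
  1·m_0 + 4·m_1 + 1·m_2 = 6(Δ_1 - Δ_0) = 36
  1·m_1 + 4·m_2 + 1·m_3 = 6(Δ_2 - Δ_1) = -30
  1·m_2 + 4·m_3 + 1·m_4 = 6(Δ_3 - Δ_2) = 0
Clamped end conditions give two more equations: 2h_0·m_0 + h_0·m_1 = 6(Δ_0 - s'(-1)) = -33 and h_3·m_3 + 2h_3·m_4 = 6(s'(3) - Δ_3) = 18.
Forward elimination and back-substitution give m_0 = -1443/56, m_1 = 519/28, m_2 = -99/8, m_3 = 27/28, m_4 = 477/56.
On [2, 3], s(t) = -1 - 531/112·(t - 2) + 27/56·(t - 2)² + 141/112·(t - 2)³.
With (t - 2) = 1/2: s(5/2) = -2771/896.

-3.0926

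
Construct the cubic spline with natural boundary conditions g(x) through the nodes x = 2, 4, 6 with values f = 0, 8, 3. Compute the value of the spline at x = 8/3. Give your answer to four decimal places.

3.6296

Put σ_i = g'' at the i-th knot. Here h = (2, 2) and Δ = (4, -5/2), so the interior equations h_(i-1)·σ_(i-1) + 2(h_(i-1)+h_i)·σ_i + h_i·σ_(i+1) = 6(Δ_i − Δ_(i-1)) read
  2·σ_0 + 8·σ_1 + 2·σ_2 = 6(Δ_1 - Δ_0) = -39
Natural end conditions: σ_0 = σ_2 = 0.
Forward elimination and back-substitution give σ_0 = 0, σ_1 = -39/8, σ_2 = 0.
On [2, 4], g(x) = 0 + 45/8·(x - 2) + 0·(x - 2)² - 13/32·(x - 2)³.
With (x - 2) = 2/3: g(8/3) = 98/27.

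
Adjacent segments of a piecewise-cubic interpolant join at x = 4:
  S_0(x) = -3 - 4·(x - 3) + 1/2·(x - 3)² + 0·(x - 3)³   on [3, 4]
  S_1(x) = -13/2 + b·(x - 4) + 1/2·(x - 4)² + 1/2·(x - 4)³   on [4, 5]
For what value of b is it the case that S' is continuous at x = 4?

-3

S_0'(x) = -4 + 1·(x - 3) + 0·(x - 3)², so S_0'(4) = -3. On the right, S_1'(4) = b, so b = -3.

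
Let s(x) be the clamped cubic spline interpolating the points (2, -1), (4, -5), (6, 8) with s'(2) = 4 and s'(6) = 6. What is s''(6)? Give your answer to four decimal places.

Put M_i = s'' at the i-th knot. Here h = (2, 2) and Δ = (-2, 13/2), so the interior equations h_(i-1)·M_(i-1) + 2(h_(i-1)+h_i)·M_i + h_i·M_(i+1) = 6(Δ_i − Δ_(i-1)) read
  2·M_0 + 8·M_1 + 2·M_2 = 6(Δ_1 - Δ_0) = 51
Clamped end conditions give two more equations: 2h_0·M_0 + h_0·M_1 = 6(Δ_0 - s'(2)) = -36 and h_1·M_1 + 2h_1·M_2 = 6(s'(6) - Δ_1) = -3.
Solving: M_0 = -119/8, M_1 = 47/4, M_2 = -53/8.

-6.6250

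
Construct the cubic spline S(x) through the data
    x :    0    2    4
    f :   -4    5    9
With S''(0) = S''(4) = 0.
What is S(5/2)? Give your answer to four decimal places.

6.4102

Put M_i = S'' at the i-th knot. Here h = (2, 2) and Δ = (9/2, 2), so the interior equations h_(i-1)·M_(i-1) + 2(h_(i-1)+h_i)·M_i + h_i·M_(i+1) = 6(Δ_i − Δ_(i-1)) read
  2·M_0 + 8·M_1 + 2·M_2 = 6(Δ_1 - Δ_0) = -15
Natural end conditions: M_0 = M_2 = 0.
Solving the tridiagonal system: M_0 = 0, M_1 = -15/8, M_2 = 0.
On [2, 4], S(x) = 5 + 13/4·(x - 2) - 15/16·(x - 2)² + 5/32·(x - 2)³.
With (x - 2) = 1/2: S(5/2) = 1641/256.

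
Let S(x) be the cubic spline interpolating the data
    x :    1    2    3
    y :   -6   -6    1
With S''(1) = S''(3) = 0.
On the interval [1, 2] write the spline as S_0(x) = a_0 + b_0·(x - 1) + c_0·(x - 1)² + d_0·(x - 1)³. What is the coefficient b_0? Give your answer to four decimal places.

-1.7500

Let σ_i = S''(x_i). Step sizes h_i = 1, 1; slopes of the chords Δ_i = (y_(i+1) - y_i)/h_i = 0, 7.
  1·σ_0 + 4·σ_1 + 1·σ_2 = 6(Δ_1 - Δ_0) = 42
Natural end conditions: σ_0 = σ_2 = 0.
Hence σ_0 = 0, σ_1 = 21/2, σ_2 = 0.
On [1, 2], with S_0(x) = a_0 + b_0·(x - 1) + c_0·(x - 1)² + d_0·(x - 1)³: c_0 = σ_0/2 = 0, d_0 = (σ_1 - σ_0)/(6h_0) = 7/4, b_0 = Δ_0 - h_0(2σ_0 + σ_1)/6 = -7/4.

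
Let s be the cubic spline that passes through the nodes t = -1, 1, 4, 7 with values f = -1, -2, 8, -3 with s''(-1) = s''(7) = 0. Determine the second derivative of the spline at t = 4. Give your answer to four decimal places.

With σ_i denoting the second derivative at x_i, h_i = 2, 3, 3, and Δ_i = (y_(i+1) − y_i)/h_i = -1/2, 10/3, -11/3:
  2·σ_0 + 10·σ_1 + 3·σ_2 = 6(Δ_1 - Δ_0) = 23
  3·σ_1 + 12·σ_2 + 3·σ_3 = 6(Δ_2 - Δ_1) = -42
Natural end conditions: σ_0 = σ_3 = 0.
Hence σ_0 = 0, σ_1 = 134/37, σ_2 = -163/37, σ_3 = 0.

-4.4054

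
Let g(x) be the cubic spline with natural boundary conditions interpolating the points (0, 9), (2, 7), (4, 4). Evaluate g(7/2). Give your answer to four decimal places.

Put m_i = g'' at the i-th knot. Here h = (2, 2) and Δ = (-1, -3/2), so the interior equations h_(i-1)·m_(i-1) + 2(h_(i-1)+h_i)·m_i + h_i·m_(i+1) = 6(Δ_i − Δ_(i-1)) read
  2·m_0 + 8·m_1 + 2·m_2 = 6(Δ_1 - Δ_0) = -3
Natural end conditions: m_0 = m_2 = 0.
Forward elimination and back-substitution give m_0 = 0, m_1 = -3/8, m_2 = 0.
On [2, 4], g(x) = 7 - 5/4·(x - 2) - 3/16·(x - 2)² + 1/32·(x - 2)³.
With (x - 2) = 3/2: g(7/2) = 1231/256.

4.8086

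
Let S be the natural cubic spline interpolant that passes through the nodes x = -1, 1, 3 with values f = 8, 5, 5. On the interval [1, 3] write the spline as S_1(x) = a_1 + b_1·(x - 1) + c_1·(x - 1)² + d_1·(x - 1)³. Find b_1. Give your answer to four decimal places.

Put M_i = S'' at the i-th knot. Here h = (2, 2) and Δ = (-3/2, 0), so the interior equations h_(i-1)·M_(i-1) + 2(h_(i-1)+h_i)·M_i + h_i·M_(i+1) = 6(Δ_i − Δ_(i-1)) read
  2·M_0 + 8·M_1 + 2·M_2 = 6(Δ_1 - Δ_0) = 9
Natural end conditions: M_0 = M_2 = 0.
Hence M_0 = 0, M_1 = 9/8, M_2 = 0.
On [1, 3], with S_1(x) = a_1 + b_1·(x - 1) + c_1·(x - 1)² + d_1·(x - 1)³: c_1 = M_1/2 = 9/16, d_1 = (M_2 - M_1)/(6h_1) = -3/32, b_1 = Δ_1 - h_1(2M_1 + M_2)/6 = -3/4.

-0.7500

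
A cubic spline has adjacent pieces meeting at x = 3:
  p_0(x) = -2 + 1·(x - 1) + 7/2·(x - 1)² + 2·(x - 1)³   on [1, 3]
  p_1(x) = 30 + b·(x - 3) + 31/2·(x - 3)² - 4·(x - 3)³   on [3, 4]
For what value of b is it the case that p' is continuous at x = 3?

p_0'(x) = 1 + 7·(x - 1) + 6·(x - 1)², so p_0'(3) = 39. On the right, p_1'(3) = b, so b = 39.

39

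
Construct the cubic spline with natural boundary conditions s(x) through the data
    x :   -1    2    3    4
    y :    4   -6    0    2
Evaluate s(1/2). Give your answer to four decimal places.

Write M_i for s''(x_i). With h_i = 3, 1, 1 and divided differences Δ_i = -10/3, 6, 2, the continuity of s' gives the tridiagonal system
  3·M_0 + 8·M_1 + 1·M_2 = 6(Δ_1 - Δ_0) = 56
  1·M_1 + 4·M_2 + 1·M_3 = 6(Δ_2 - Δ_1) = -24
Natural end conditions: M_0 = M_3 = 0.
Forward elimination and back-substitution give M_0 = 0, M_1 = 8, M_2 = -8, M_3 = 0.
On [-1, 2], s(x) = 4 - 22/3·(x + 1) + 0·(x + 1)² + 4/9·(x + 1)³.
With (x + 1) = 3/2: s(1/2) = -11/2.

-5.5000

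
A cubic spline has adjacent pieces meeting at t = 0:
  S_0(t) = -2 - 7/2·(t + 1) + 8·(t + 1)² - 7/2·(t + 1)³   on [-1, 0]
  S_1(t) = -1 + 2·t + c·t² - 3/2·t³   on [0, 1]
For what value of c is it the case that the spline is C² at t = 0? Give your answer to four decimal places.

-2.5000

S_0''(t) = 16 - 21·(t + 1), so S_0''(0) = -5. On the right, S_1''(0) = 2c, so c = -5/2.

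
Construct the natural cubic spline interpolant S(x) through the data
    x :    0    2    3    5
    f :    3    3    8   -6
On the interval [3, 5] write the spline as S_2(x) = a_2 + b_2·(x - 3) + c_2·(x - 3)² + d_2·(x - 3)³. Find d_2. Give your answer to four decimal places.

Write M_i for S''(x_i). With h_i = 2, 1, 2 and divided differences Δ_i = 0, 5, -7, the continuity of S' gives the tridiagonal system
  2·M_0 + 6·M_1 + 1·M_2 = 6(Δ_1 - Δ_0) = 30
  1·M_1 + 6·M_2 + 2·M_3 = 6(Δ_2 - Δ_1) = -72
Natural end conditions: M_0 = M_3 = 0.
Solving the tridiagonal system: M_0 = 0, M_1 = 36/5, M_2 = -66/5, M_3 = 0.
On [3, 5], with S_2(x) = a_2 + b_2·(x - 3) + c_2·(x - 3)² + d_2·(x - 3)³: c_2 = M_2/2 = -33/5, d_2 = (M_3 - M_2)/(6h_2) = 11/10, b_2 = Δ_2 - h_2(2M_2 + M_3)/6 = 9/5.

1.1000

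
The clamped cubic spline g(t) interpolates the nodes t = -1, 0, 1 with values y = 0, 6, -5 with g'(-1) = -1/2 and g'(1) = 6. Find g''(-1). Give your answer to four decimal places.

Let M_i = g''(x_i). Step sizes h_i = 1, 1; slopes of the chords Δ_i = (y_(i+1) - y_i)/h_i = 6, -11.
  1·M_0 + 4·M_1 + 1·M_2 = 6(Δ_1 - Δ_0) = -102
Clamped end conditions give two more equations: 2h_0·M_0 + h_0·M_1 = 6(Δ_0 - g'(-1)) = 39 and h_1·M_1 + 2h_1·M_2 = 6(g'(1) - Δ_1) = 102.
Solving the tridiagonal system: M_0 = 193/4, M_1 = -115/2, M_2 = 319/4.

48.2500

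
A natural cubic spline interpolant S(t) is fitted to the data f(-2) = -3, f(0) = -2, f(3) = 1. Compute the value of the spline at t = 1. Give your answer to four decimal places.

-1.1667

With M_i denoting the second derivative at x_i, h_i = 2, 3, and Δ_i = (y_(i+1) − y_i)/h_i = 1/2, 1:
  2·M_0 + 10·M_1 + 3·M_2 = 6(Δ_1 - Δ_0) = 3
Natural end conditions: M_0 = M_2 = 0.
Solving the tridiagonal system: M_0 = 0, M_1 = 3/10, M_2 = 0.
On [0, 3], S(t) = -2 + 7/10·t + 3/20·t² - 1/60·t³.
With t = 1: S(1) = -7/6.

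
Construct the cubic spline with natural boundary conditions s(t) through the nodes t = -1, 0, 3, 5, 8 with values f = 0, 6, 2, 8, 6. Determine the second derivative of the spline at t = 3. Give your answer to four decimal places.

5.5339

Put M_i = s'' at the i-th knot. Here h = (1, 3, 2, 3) and Δ = (6, -4/3, 3, -2/3), so the interior equations h_(i-1)·M_(i-1) + 2(h_(i-1)+h_i)·M_i + h_i·M_(i+1) = 6(Δ_i − Δ_(i-1)) read
  1·M_0 + 8·M_1 + 3·M_2 = 6(Δ_1 - Δ_0) = -44
  3·M_1 + 10·M_2 + 2·M_3 = 6(Δ_2 - Δ_1) = 26
  2·M_2 + 10·M_3 + 3·M_4 = 6(Δ_3 - Δ_2) = -22
Natural end conditions: M_0 = M_4 = 0.
Solving the tridiagonal system: M_0 = 0, M_1 = -856/113, M_2 = 1876/339, M_3 = -1121/339, M_4 = 0.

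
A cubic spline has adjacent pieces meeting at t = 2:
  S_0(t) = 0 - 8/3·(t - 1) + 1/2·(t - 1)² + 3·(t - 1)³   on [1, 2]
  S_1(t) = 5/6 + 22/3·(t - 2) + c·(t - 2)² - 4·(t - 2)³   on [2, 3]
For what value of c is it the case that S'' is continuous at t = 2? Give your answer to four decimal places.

S_0''(t) = 1 + 18·(t - 1), so S_0''(2) = 19. On the right, S_1''(2) = 2c, so c = 19/2.

9.5000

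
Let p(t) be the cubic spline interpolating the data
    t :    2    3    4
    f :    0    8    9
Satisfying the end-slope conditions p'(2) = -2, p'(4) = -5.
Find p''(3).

Let M_i = p''(x_i). Step sizes h_i = 1, 1; slopes of the chords Δ_i = (y_(i+1) - y_i)/h_i = 8, 1.
  1·M_0 + 4·M_1 + 1·M_2 = 6(Δ_1 - Δ_0) = -42
Clamped end conditions give two more equations: 2h_0·M_0 + h_0·M_1 = 6(Δ_0 - p'(2)) = 60 and h_1·M_1 + 2h_1·M_2 = 6(p'(4) - Δ_1) = -36.
Hence M_0 = 39, M_1 = -18, M_2 = -9.

-18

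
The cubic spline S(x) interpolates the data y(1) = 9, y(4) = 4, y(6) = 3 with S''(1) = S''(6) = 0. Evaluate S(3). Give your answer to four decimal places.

With σ_i denoting the second derivative at x_i, h_i = 3, 2, and Δ_i = (y_(i+1) − y_i)/h_i = -5/3, -1/2:
  3·σ_0 + 10·σ_1 + 2·σ_2 = 6(Δ_1 - Δ_0) = 7
Natural end conditions: σ_0 = σ_2 = 0.
Hence σ_0 = 0, σ_1 = 7/10, σ_2 = 0.
On [1, 4], S(x) = 9 - 121/60·(x - 1) + 0·(x - 1)² + 7/180·(x - 1)³.
With (x - 1) = 2: S(3) = 95/18.

5.2778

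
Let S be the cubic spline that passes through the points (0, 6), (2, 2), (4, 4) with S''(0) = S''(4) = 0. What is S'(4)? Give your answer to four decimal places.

With M_i denoting the second derivative at x_i, h_i = 2, 2, and Δ_i = (y_(i+1) − y_i)/h_i = -2, 1:
  2·M_0 + 8·M_1 + 2·M_2 = 6(Δ_1 - Δ_0) = 18
Natural end conditions: M_0 = M_2 = 0.
Solving the tridiagonal system: M_0 = 0, M_1 = 9/4, M_2 = 0.
On [2, 4], S'(t) = b_1 + 2c_1·(t - 2) + 3d_1·(t - 2)² with b_1 = Δ_1 - h_1(2M_1 + M_2)/6 = -1/2, c_1 = M_1/2 = 9/8, d_1 = (M_2 - M_1)/(6h_1) = -3/16. So S'(4) = 7/4.

1.7500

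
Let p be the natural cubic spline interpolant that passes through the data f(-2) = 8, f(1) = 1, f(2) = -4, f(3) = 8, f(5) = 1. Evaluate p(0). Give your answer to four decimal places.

6.6823

Write M_i for p''(x_i). With h_i = 3, 1, 1, 2 and divided differences Δ_i = -7/3, -5, 12, -7/2, the continuity of p' gives the tridiagonal system
  3·M_0 + 8·M_1 + 1·M_2 = 6(Δ_1 - Δ_0) = -16
  1·M_1 + 4·M_2 + 1·M_3 = 6(Δ_2 - Δ_1) = 102
  1·M_2 + 6·M_3 + 2·M_4 = 6(Δ_3 - Δ_2) = -93
Natural end conditions: M_0 = M_4 = 0.
Solving: M_0 = 0, M_1 = -1073/178, M_2 = 2868/89, M_3 = -3715/178, M_4 = 0.
On [-2, 1], p(t) = 8 + 727/1068·(t + 2) + 0·(t + 2)² - 1073/3204·(t + 2)³.
With (t + 2) = 2: p(0) = 10705/1602.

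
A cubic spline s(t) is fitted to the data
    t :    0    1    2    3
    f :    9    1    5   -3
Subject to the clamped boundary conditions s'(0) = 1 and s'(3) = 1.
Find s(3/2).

With m_i denoting the second derivative at x_i, h_i = 1, 1, 1, and Δ_i = (y_(i+1) − y_i)/h_i = -8, 4, -8:
  1·m_0 + 4·m_1 + 1·m_2 = 6(Δ_1 - Δ_0) = 72
  1·m_1 + 4·m_2 + 1·m_3 = 6(Δ_2 - Δ_1) = -72
Clamped end conditions give two more equations: 2h_0·m_0 + h_0·m_1 = 6(Δ_0 - s'(0)) = -54 and h_2·m_2 + 2h_2·m_3 = 6(s'(3) - Δ_2) = 54.
Solving the tridiagonal system: m_0 = -234/5, m_1 = 198/5, m_2 = -198/5, m_3 = 234/5.
On [1, 2], s(t) = 1 - 13/5·(t - 1) + 99/5·(t - 1)² - 66/5·(t - 1)³.
With (t - 1) = 1/2: s(3/2) = 3.

3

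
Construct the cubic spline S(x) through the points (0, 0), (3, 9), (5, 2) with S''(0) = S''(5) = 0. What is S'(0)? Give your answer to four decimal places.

Let σ_i = S''(x_i). Step sizes h_i = 3, 2; slopes of the chords Δ_i = (y_(i+1) - y_i)/h_i = 3, -7/2.
  3·σ_0 + 10·σ_1 + 2·σ_2 = 6(Δ_1 - Δ_0) = -39
Natural end conditions: σ_0 = σ_2 = 0.
Solving the tridiagonal system: σ_0 = 0, σ_1 = -39/10, σ_2 = 0.
On [0, 3], S'(x) = b_0 + 2c_0·x + 3d_0·x² with b_0 = Δ_0 - h_0(2σ_0 + σ_1)/6 = 99/20, c_0 = σ_0/2 = 0, d_0 = (σ_1 - σ_0)/(6h_0) = -13/60. So S'(0) = 99/20.

4.9500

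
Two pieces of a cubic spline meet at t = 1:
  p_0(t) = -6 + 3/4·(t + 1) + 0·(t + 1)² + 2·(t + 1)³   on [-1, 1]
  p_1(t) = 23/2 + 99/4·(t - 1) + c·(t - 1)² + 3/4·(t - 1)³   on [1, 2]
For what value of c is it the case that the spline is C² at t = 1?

12

p_0''(t) = 0 + 12·(t + 1), so p_0''(1) = 24. On the right, p_1''(1) = 2c, so c = 12.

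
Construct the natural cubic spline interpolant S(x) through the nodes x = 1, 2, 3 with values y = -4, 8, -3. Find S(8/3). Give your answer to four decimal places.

Write m_i for S''(x_i). With h_i = 1, 1 and divided differences Δ_i = 12, -11, the continuity of S' gives the tridiagonal system
  1·m_0 + 4·m_1 + 1·m_2 = 6(Δ_1 - Δ_0) = -138
Natural end conditions: m_0 = m_2 = 0.
Forward elimination and back-substitution give m_0 = 0, m_1 = -69/2, m_2 = 0.
On [2, 3], S(x) = 8 + 1/2·(x - 2) - 69/4·(x - 2)² + 23/4·(x - 2)³.
With (x - 2) = 2/3: S(8/3) = 64/27.

2.3704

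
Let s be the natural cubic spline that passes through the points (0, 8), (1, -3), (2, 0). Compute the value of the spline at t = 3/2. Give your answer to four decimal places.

Let m_i = s''(x_i). Step sizes h_i = 1, 1; slopes of the chords Δ_i = (y_(i+1) - y_i)/h_i = -11, 3.
  1·m_0 + 4·m_1 + 1·m_2 = 6(Δ_1 - Δ_0) = 84
Natural end conditions: m_0 = m_2 = 0.
Solving: m_0 = 0, m_1 = 21, m_2 = 0.
On [1, 2], s(t) = -3 - 4·(t - 1) + 21/2·(t - 1)² - 7/2·(t - 1)³.
With (t - 1) = 1/2: s(3/2) = -45/16.

-2.8125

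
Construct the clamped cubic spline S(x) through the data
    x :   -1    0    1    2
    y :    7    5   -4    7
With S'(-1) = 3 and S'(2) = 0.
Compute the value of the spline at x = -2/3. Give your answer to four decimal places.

Let σ_i = S''(x_i). Step sizes h_i = 1, 1, 1; slopes of the chords Δ_i = (y_(i+1) - y_i)/h_i = -2, -9, 11.
  1·σ_0 + 4·σ_1 + 1·σ_2 = 6(Δ_1 - Δ_0) = -42
  1·σ_1 + 4·σ_2 + 1·σ_3 = 6(Δ_2 - Δ_1) = 120
Clamped end conditions give two more equations: 2h_0·σ_0 + h_0·σ_1 = 6(Δ_0 - S'(-1)) = -30 and h_2·σ_2 + 2h_2·σ_3 = 6(S'(2) - Δ_2) = -66.
Solving: σ_0 = -4, σ_1 = -22, σ_2 = 50, σ_3 = -58.
On [-1, 0], S(x) = 7 + 3·(x + 1) - 2·(x + 1)² - 3·(x + 1)³.
With (x + 1) = 1/3: S(-2/3) = 23/3.

7.6667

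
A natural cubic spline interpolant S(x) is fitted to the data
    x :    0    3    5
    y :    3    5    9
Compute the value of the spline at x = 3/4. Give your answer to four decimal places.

3.2188

Let σ_i = S''(x_i). Step sizes h_i = 3, 2; slopes of the chords Δ_i = (y_(i+1) - y_i)/h_i = 2/3, 2.
  3·σ_0 + 10·σ_1 + 2·σ_2 = 6(Δ_1 - Δ_0) = 8
Natural end conditions: σ_0 = σ_2 = 0.
Solving: σ_0 = 0, σ_1 = 4/5, σ_2 = 0.
On [0, 3], S(x) = 3 + 4/15·x + 0·x² + 2/45·x³.
With x = 3/4: S(3/4) = 103/32.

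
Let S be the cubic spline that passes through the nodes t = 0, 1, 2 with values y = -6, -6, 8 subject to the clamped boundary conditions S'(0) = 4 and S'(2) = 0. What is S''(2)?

-65

Write M_i for S''(x_i). With h_i = 1, 1 and divided differences Δ_i = 0, 14, the continuity of S' gives the tridiagonal system
  1·M_0 + 4·M_1 + 1·M_2 = 6(Δ_1 - Δ_0) = 84
Clamped end conditions give two more equations: 2h_0·M_0 + h_0·M_1 = 6(Δ_0 - S'(0)) = -24 and h_1·M_1 + 2h_1·M_2 = 6(S'(2) - Δ_1) = -84.
Solving: M_0 = -35, M_1 = 46, M_2 = -65.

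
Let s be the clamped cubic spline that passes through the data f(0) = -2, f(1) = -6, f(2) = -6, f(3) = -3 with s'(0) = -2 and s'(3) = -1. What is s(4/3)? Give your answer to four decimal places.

-6.7407

With M_i denoting the second derivative at x_i, h_i = 1, 1, 1, and Δ_i = (y_(i+1) − y_i)/h_i = -4, 0, 3:
  1·M_0 + 4·M_1 + 1·M_2 = 6(Δ_1 - Δ_0) = 24
  1·M_1 + 4·M_2 + 1·M_3 = 6(Δ_2 - Δ_1) = 18
Clamped end conditions give two more equations: 2h_0·M_0 + h_0·M_1 = 6(Δ_0 - s'(0)) = -12 and h_2·M_2 + 2h_2·M_3 = 6(s'(3) - Δ_2) = -24.
Solving: M_0 = -28/3, M_1 = 20/3, M_2 = 20/3, M_3 = -46/3.
On [1, 2], s(t) = -6 - 10/3·(t - 1) + 10/3·(t - 1)² + 0·(t - 1)³.
With (t - 1) = 1/3: s(4/3) = -182/27.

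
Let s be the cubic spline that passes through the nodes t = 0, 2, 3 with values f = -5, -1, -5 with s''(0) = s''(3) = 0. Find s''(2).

Write m_i for s''(x_i). With h_i = 2, 1 and divided differences Δ_i = 2, -4, the continuity of s' gives the tridiagonal system
  2·m_0 + 6·m_1 + 1·m_2 = 6(Δ_1 - Δ_0) = -36
Natural end conditions: m_0 = m_2 = 0.
Hence m_0 = 0, m_1 = -6, m_2 = 0.

-6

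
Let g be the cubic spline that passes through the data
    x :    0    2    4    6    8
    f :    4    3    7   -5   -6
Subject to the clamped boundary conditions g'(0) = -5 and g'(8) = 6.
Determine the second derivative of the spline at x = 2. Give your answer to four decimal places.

2.3929

Put M_i = g'' at the i-th knot. Here h = (2, 2, 2, 2) and Δ = (-1/2, 2, -6, -1/2), so the interior equations h_(i-1)·M_(i-1) + 2(h_(i-1)+h_i)·M_i + h_i·M_(i+1) = 6(Δ_i − Δ_(i-1)) read
  2·M_0 + 8·M_1 + 2·M_2 = 6(Δ_1 - Δ_0) = 15
  2·M_1 + 8·M_2 + 2·M_3 = 6(Δ_2 - Δ_1) = -48
  2·M_2 + 8·M_3 + 2·M_4 = 6(Δ_3 - Δ_2) = 33
Clamped end conditions give two more equations: 2h_0·M_0 + h_0·M_1 = 6(Δ_0 - g'(0)) = 27 and h_3·M_3 + 2h_3·M_4 = 6(g'(8) - Δ_3) = 39.
Solving the tridiagonal system: M_0 = 311/56, M_1 = 67/28, M_2 = -61/8, M_3 = 115/28, M_4 = 431/56.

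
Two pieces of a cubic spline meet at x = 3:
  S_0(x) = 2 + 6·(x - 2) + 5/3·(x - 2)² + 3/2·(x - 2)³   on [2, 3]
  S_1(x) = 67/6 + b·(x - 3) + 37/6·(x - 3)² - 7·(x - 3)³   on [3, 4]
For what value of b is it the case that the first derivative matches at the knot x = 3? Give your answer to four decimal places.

S_0'(x) = 6 + 10/3·(x - 2) + 9/2·(x - 2)², so S_0'(3) = 83/6. On the right, S_1'(3) = b, so b = 83/6.

13.8333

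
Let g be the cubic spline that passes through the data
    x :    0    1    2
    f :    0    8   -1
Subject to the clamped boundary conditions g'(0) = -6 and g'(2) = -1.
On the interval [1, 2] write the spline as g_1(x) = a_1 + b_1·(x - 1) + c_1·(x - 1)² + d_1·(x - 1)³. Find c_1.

With σ_i denoting the second derivative at x_i, h_i = 1, 1, and Δ_i = (y_(i+1) − y_i)/h_i = 8, -9:
  1·σ_0 + 4·σ_1 + 1·σ_2 = 6(Δ_1 - Δ_0) = -102
Clamped end conditions give two more equations: 2h_0·σ_0 + h_0·σ_1 = 6(Δ_0 - g'(0)) = 84 and h_1·σ_1 + 2h_1·σ_2 = 6(g'(2) - Δ_1) = 48.
Solving: σ_0 = 70, σ_1 = -56, σ_2 = 52.
On [1, 2], with g_1(x) = a_1 + b_1·(x - 1) + c_1·(x - 1)² + d_1·(x - 1)³: c_1 = σ_1/2 = -28, d_1 = (σ_2 - σ_1)/(6h_1) = 18, b_1 = Δ_1 - h_1(2σ_1 + σ_2)/6 = 1.

-28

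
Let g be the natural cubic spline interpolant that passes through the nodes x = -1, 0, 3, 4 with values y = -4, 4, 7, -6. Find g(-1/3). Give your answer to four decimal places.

1.4276

Let M_i = g''(x_i). Step sizes h_i = 1, 3, 1; slopes of the chords Δ_i = (y_(i+1) - y_i)/h_i = 8, 1, -13.
  1·M_0 + 8·M_1 + 3·M_2 = 6(Δ_1 - Δ_0) = -42
  3·M_1 + 8·M_2 + 1·M_3 = 6(Δ_2 - Δ_1) = -84
Natural end conditions: M_0 = M_3 = 0.
Solving the tridiagonal system: M_0 = 0, M_1 = -84/55, M_2 = -546/55, M_3 = 0.
On [-1, 0], g(x) = -4 + 454/55·(x + 1) + 0·(x + 1)² - 14/55·(x + 1)³.
With (x + 1) = 2/3: g(-1/3) = 424/297.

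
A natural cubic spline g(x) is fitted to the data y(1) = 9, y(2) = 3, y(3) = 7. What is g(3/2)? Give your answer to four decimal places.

5.0625

Write σ_i for g''(x_i). With h_i = 1, 1 and divided differences Δ_i = -6, 4, the continuity of g' gives the tridiagonal system
  1·σ_0 + 4·σ_1 + 1·σ_2 = 6(Δ_1 - Δ_0) = 60
Natural end conditions: σ_0 = σ_2 = 0.
Hence σ_0 = 0, σ_1 = 15, σ_2 = 0.
On [1, 2], g(x) = 9 - 17/2·(x - 1) + 0·(x - 1)² + 5/2·(x - 1)³.
With (x - 1) = 1/2: g(3/2) = 81/16.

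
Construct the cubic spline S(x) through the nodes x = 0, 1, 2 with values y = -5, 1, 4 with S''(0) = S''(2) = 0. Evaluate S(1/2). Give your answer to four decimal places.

Put M_i = S'' at the i-th knot. Here h = (1, 1) and Δ = (6, 3), so the interior equations h_(i-1)·M_(i-1) + 2(h_(i-1)+h_i)·M_i + h_i·M_(i+1) = 6(Δ_i − Δ_(i-1)) read
  1·M_0 + 4·M_1 + 1·M_2 = 6(Δ_1 - Δ_0) = -18
Natural end conditions: M_0 = M_2 = 0.
Solving the tridiagonal system: M_0 = 0, M_1 = -9/2, M_2 = 0.
On [0, 1], S(x) = -5 + 27/4·x + 0·x² - 3/4·x³.
With x = 1/2: S(1/2) = -55/32.

-1.7188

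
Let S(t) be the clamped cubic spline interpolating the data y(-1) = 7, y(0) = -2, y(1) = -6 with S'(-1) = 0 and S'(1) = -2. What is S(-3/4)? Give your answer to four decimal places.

Write m_i for S''(x_i). With h_i = 1, 1 and divided differences Δ_i = -9, -4, the continuity of S' gives the tridiagonal system
  1·m_0 + 4·m_1 + 1·m_2 = 6(Δ_1 - Δ_0) = 30
Clamped end conditions give two more equations: 2h_0·m_0 + h_0·m_1 = 6(Δ_0 - S'(-1)) = -54 and h_1·m_1 + 2h_1·m_2 = 6(S'(1) - Δ_1) = 12.
Solving the tridiagonal system: m_0 = -71/2, m_1 = 17, m_2 = -5/2.
On [-1, 0], S(t) = 7 + 0·(t + 1) - 71/4·(t + 1)² + 35/4·(t + 1)³.
With (t + 1) = 1/4: S(-3/4) = 1543/256.

6.0273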